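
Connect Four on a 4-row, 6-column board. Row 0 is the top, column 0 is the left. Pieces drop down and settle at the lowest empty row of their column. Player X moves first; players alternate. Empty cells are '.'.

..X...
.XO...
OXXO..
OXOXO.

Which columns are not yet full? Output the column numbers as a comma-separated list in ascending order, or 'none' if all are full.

Answer: 0,1,3,4,5

Derivation:
col 0: top cell = '.' → open
col 1: top cell = '.' → open
col 2: top cell = 'X' → FULL
col 3: top cell = '.' → open
col 4: top cell = '.' → open
col 5: top cell = '.' → open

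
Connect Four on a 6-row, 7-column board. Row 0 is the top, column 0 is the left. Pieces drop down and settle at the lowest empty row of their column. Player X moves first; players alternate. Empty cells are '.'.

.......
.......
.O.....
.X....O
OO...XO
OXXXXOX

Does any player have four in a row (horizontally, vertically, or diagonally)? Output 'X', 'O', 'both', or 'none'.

X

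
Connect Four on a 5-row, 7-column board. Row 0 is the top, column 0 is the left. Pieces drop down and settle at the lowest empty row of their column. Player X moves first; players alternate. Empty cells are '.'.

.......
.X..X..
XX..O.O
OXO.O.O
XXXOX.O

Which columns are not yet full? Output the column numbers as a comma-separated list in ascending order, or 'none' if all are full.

Answer: 0,1,2,3,4,5,6

Derivation:
col 0: top cell = '.' → open
col 1: top cell = '.' → open
col 2: top cell = '.' → open
col 3: top cell = '.' → open
col 4: top cell = '.' → open
col 5: top cell = '.' → open
col 6: top cell = '.' → open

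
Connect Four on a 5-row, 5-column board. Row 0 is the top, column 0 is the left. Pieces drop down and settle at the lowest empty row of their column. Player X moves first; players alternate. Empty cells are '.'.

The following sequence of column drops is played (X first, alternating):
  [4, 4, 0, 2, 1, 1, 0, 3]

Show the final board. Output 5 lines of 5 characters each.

Answer: .....
.....
.....
XO..O
XXOOX

Derivation:
Move 1: X drops in col 4, lands at row 4
Move 2: O drops in col 4, lands at row 3
Move 3: X drops in col 0, lands at row 4
Move 4: O drops in col 2, lands at row 4
Move 5: X drops in col 1, lands at row 4
Move 6: O drops in col 1, lands at row 3
Move 7: X drops in col 0, lands at row 3
Move 8: O drops in col 3, lands at row 4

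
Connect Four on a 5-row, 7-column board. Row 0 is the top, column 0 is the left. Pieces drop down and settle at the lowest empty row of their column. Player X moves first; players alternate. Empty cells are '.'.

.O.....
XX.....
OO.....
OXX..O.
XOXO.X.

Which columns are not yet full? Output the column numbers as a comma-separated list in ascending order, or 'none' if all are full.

col 0: top cell = '.' → open
col 1: top cell = 'O' → FULL
col 2: top cell = '.' → open
col 3: top cell = '.' → open
col 4: top cell = '.' → open
col 5: top cell = '.' → open
col 6: top cell = '.' → open

Answer: 0,2,3,4,5,6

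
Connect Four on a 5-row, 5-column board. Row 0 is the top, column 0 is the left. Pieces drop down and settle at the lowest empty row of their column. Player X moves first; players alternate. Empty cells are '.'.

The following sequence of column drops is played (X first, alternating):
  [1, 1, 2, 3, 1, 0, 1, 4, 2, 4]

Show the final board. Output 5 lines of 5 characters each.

Move 1: X drops in col 1, lands at row 4
Move 2: O drops in col 1, lands at row 3
Move 3: X drops in col 2, lands at row 4
Move 4: O drops in col 3, lands at row 4
Move 5: X drops in col 1, lands at row 2
Move 6: O drops in col 0, lands at row 4
Move 7: X drops in col 1, lands at row 1
Move 8: O drops in col 4, lands at row 4
Move 9: X drops in col 2, lands at row 3
Move 10: O drops in col 4, lands at row 3

Answer: .....
.X...
.X...
.OX.O
OXXOO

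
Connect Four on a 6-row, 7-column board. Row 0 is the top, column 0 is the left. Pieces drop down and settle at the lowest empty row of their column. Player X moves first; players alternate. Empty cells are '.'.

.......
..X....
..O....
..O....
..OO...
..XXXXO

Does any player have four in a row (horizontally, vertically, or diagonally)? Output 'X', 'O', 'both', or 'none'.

X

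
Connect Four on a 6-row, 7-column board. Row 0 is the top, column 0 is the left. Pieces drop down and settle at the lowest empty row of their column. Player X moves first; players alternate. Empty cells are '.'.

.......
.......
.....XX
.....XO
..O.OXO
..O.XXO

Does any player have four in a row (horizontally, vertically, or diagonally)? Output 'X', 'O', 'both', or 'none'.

X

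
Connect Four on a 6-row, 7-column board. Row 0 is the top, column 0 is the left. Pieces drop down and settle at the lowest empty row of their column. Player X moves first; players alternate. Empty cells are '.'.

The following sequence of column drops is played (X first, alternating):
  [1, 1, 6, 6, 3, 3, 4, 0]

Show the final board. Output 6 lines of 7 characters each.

Answer: .......
.......
.......
.......
.O.O..O
OX.XX.X

Derivation:
Move 1: X drops in col 1, lands at row 5
Move 2: O drops in col 1, lands at row 4
Move 3: X drops in col 6, lands at row 5
Move 4: O drops in col 6, lands at row 4
Move 5: X drops in col 3, lands at row 5
Move 6: O drops in col 3, lands at row 4
Move 7: X drops in col 4, lands at row 5
Move 8: O drops in col 0, lands at row 5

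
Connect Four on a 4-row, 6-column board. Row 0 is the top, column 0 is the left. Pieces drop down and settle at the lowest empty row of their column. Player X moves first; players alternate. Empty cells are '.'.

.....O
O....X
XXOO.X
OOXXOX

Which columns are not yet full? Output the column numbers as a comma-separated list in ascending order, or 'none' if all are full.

col 0: top cell = '.' → open
col 1: top cell = '.' → open
col 2: top cell = '.' → open
col 3: top cell = '.' → open
col 4: top cell = '.' → open
col 5: top cell = 'O' → FULL

Answer: 0,1,2,3,4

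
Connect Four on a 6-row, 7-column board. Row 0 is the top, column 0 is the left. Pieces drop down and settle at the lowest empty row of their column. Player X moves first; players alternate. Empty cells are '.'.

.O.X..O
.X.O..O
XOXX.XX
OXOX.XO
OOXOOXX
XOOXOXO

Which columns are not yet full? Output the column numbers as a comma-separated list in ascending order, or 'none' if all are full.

Answer: 0,2,4,5

Derivation:
col 0: top cell = '.' → open
col 1: top cell = 'O' → FULL
col 2: top cell = '.' → open
col 3: top cell = 'X' → FULL
col 4: top cell = '.' → open
col 5: top cell = '.' → open
col 6: top cell = 'O' → FULL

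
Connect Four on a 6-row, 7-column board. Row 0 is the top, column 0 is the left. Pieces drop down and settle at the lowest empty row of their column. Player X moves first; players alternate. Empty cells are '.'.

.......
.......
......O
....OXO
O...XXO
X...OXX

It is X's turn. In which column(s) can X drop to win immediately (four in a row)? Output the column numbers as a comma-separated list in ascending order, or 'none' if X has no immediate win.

Answer: 5

Derivation:
col 0: drop X → no win
col 1: drop X → no win
col 2: drop X → no win
col 3: drop X → no win
col 4: drop X → no win
col 5: drop X → WIN!
col 6: drop X → no win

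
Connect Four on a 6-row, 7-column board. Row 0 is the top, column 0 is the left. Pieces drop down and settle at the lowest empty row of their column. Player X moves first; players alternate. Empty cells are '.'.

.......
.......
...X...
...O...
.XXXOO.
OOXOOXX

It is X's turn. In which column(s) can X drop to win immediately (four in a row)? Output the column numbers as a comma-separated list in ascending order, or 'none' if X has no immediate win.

Answer: 0

Derivation:
col 0: drop X → WIN!
col 1: drop X → no win
col 2: drop X → no win
col 3: drop X → no win
col 4: drop X → no win
col 5: drop X → no win
col 6: drop X → no win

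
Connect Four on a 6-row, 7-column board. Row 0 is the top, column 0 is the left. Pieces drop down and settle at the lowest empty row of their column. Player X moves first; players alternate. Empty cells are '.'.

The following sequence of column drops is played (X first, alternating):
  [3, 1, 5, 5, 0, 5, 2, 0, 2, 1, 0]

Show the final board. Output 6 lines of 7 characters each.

Move 1: X drops in col 3, lands at row 5
Move 2: O drops in col 1, lands at row 5
Move 3: X drops in col 5, lands at row 5
Move 4: O drops in col 5, lands at row 4
Move 5: X drops in col 0, lands at row 5
Move 6: O drops in col 5, lands at row 3
Move 7: X drops in col 2, lands at row 5
Move 8: O drops in col 0, lands at row 4
Move 9: X drops in col 2, lands at row 4
Move 10: O drops in col 1, lands at row 4
Move 11: X drops in col 0, lands at row 3

Answer: .......
.......
.......
X....O.
OOX..O.
XOXX.X.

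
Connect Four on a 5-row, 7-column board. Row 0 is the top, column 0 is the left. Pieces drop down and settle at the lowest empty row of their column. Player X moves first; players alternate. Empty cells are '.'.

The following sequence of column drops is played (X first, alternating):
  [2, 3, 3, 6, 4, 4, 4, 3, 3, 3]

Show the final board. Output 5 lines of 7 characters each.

Answer: ...O...
...X...
...OX..
...XO..
..XOX.O

Derivation:
Move 1: X drops in col 2, lands at row 4
Move 2: O drops in col 3, lands at row 4
Move 3: X drops in col 3, lands at row 3
Move 4: O drops in col 6, lands at row 4
Move 5: X drops in col 4, lands at row 4
Move 6: O drops in col 4, lands at row 3
Move 7: X drops in col 4, lands at row 2
Move 8: O drops in col 3, lands at row 2
Move 9: X drops in col 3, lands at row 1
Move 10: O drops in col 3, lands at row 0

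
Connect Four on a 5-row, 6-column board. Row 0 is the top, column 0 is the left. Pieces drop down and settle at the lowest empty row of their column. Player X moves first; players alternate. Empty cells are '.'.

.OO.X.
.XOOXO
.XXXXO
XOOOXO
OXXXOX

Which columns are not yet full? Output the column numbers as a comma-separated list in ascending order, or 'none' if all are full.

col 0: top cell = '.' → open
col 1: top cell = 'O' → FULL
col 2: top cell = 'O' → FULL
col 3: top cell = '.' → open
col 4: top cell = 'X' → FULL
col 5: top cell = '.' → open

Answer: 0,3,5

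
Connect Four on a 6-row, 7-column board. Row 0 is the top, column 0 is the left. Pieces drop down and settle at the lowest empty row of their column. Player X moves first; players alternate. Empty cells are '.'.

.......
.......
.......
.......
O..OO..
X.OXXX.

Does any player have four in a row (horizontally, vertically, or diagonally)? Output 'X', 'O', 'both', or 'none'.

none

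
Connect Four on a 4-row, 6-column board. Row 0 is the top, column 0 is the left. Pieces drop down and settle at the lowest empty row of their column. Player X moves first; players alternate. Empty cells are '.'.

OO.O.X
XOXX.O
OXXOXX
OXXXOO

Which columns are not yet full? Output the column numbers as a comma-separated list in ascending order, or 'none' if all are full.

col 0: top cell = 'O' → FULL
col 1: top cell = 'O' → FULL
col 2: top cell = '.' → open
col 3: top cell = 'O' → FULL
col 4: top cell = '.' → open
col 5: top cell = 'X' → FULL

Answer: 2,4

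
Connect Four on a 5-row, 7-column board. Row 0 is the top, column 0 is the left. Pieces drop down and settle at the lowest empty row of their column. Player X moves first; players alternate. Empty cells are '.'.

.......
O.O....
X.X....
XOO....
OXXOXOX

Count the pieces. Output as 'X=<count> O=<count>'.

X=7 O=7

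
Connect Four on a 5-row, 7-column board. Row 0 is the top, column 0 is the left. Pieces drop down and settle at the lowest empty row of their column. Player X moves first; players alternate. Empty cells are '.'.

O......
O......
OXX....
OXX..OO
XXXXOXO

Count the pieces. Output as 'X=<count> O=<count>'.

X=9 O=8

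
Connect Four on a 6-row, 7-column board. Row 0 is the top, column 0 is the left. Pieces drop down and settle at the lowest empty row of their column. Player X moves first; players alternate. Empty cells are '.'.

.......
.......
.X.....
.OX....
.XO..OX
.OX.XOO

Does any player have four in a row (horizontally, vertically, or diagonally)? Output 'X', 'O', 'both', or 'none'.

none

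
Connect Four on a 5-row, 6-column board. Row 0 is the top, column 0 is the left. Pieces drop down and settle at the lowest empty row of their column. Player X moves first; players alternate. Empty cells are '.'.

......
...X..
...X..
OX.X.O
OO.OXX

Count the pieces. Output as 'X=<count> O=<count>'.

X=6 O=5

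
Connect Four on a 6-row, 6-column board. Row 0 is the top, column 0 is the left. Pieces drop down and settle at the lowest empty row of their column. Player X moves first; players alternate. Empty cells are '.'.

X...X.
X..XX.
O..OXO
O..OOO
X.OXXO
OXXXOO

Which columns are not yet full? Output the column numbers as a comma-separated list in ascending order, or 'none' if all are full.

col 0: top cell = 'X' → FULL
col 1: top cell = '.' → open
col 2: top cell = '.' → open
col 3: top cell = '.' → open
col 4: top cell = 'X' → FULL
col 5: top cell = '.' → open

Answer: 1,2,3,5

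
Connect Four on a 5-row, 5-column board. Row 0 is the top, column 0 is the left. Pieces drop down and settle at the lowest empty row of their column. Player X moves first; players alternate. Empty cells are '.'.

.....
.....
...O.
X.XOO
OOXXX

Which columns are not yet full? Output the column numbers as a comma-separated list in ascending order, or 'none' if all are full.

Answer: 0,1,2,3,4

Derivation:
col 0: top cell = '.' → open
col 1: top cell = '.' → open
col 2: top cell = '.' → open
col 3: top cell = '.' → open
col 4: top cell = '.' → open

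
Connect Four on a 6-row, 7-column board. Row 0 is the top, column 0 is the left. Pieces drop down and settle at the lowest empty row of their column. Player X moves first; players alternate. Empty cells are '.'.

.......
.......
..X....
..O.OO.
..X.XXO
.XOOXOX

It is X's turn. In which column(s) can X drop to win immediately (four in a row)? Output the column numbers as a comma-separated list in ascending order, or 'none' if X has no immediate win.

Answer: 3

Derivation:
col 0: drop X → no win
col 1: drop X → no win
col 2: drop X → no win
col 3: drop X → WIN!
col 4: drop X → no win
col 5: drop X → no win
col 6: drop X → no win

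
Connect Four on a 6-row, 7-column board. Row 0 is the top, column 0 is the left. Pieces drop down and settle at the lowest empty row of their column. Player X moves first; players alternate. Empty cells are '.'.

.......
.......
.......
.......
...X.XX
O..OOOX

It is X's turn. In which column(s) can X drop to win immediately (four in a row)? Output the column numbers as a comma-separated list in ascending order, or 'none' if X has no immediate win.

col 0: drop X → no win
col 1: drop X → no win
col 2: drop X → no win
col 3: drop X → no win
col 4: drop X → WIN!
col 5: drop X → no win
col 6: drop X → no win

Answer: 4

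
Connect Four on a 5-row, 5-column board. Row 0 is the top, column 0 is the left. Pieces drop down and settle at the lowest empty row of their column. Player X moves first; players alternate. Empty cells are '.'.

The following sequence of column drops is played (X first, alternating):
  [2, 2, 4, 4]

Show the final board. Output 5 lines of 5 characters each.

Answer: .....
.....
.....
..O.O
..X.X

Derivation:
Move 1: X drops in col 2, lands at row 4
Move 2: O drops in col 2, lands at row 3
Move 3: X drops in col 4, lands at row 4
Move 4: O drops in col 4, lands at row 3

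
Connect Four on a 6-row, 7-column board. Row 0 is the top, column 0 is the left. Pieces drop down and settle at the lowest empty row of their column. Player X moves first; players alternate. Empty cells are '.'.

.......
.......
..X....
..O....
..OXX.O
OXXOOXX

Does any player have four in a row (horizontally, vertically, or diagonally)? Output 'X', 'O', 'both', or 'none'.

none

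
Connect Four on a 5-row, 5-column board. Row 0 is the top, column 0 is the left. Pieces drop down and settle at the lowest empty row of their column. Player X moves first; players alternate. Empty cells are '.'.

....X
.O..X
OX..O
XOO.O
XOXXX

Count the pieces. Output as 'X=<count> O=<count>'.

X=8 O=7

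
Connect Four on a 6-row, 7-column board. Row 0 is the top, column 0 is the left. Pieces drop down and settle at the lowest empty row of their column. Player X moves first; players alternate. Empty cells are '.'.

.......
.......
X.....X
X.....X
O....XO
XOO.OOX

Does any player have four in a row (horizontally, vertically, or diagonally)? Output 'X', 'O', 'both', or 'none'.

none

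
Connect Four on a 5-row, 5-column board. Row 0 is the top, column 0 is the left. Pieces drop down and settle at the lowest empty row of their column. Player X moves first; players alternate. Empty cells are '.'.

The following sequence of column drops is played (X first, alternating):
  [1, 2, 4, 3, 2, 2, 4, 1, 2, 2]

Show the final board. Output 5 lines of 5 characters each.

Answer: ..O..
..X..
..O..
.OX.X
.XOOX

Derivation:
Move 1: X drops in col 1, lands at row 4
Move 2: O drops in col 2, lands at row 4
Move 3: X drops in col 4, lands at row 4
Move 4: O drops in col 3, lands at row 4
Move 5: X drops in col 2, lands at row 3
Move 6: O drops in col 2, lands at row 2
Move 7: X drops in col 4, lands at row 3
Move 8: O drops in col 1, lands at row 3
Move 9: X drops in col 2, lands at row 1
Move 10: O drops in col 2, lands at row 0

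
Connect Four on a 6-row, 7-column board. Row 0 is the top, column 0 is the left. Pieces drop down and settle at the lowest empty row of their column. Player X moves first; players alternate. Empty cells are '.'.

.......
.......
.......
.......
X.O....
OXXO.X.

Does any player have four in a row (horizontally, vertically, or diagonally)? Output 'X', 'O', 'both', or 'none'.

none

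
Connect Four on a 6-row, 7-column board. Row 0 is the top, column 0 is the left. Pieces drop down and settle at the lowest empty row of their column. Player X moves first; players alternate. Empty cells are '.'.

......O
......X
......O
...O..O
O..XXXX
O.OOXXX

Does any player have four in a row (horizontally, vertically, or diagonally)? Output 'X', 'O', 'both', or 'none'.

X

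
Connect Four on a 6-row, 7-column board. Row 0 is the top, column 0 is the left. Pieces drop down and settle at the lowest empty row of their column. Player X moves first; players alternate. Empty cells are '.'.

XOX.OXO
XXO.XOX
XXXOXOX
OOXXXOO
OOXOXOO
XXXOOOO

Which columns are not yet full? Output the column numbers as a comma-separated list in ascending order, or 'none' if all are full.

Answer: 3

Derivation:
col 0: top cell = 'X' → FULL
col 1: top cell = 'O' → FULL
col 2: top cell = 'X' → FULL
col 3: top cell = '.' → open
col 4: top cell = 'O' → FULL
col 5: top cell = 'X' → FULL
col 6: top cell = 'O' → FULL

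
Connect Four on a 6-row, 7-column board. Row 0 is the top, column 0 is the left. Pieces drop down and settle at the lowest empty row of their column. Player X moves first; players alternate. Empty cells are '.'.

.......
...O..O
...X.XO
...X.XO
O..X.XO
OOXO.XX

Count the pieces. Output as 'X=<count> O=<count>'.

X=9 O=9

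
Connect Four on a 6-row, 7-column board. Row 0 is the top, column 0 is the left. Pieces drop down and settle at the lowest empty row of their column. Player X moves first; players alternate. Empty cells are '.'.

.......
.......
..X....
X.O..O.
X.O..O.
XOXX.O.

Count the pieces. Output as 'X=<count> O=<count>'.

X=6 O=6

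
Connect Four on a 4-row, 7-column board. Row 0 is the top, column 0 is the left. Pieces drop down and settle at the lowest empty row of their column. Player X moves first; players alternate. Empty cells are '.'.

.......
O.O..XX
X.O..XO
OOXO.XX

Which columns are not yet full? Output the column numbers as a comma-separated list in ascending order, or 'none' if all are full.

Answer: 0,1,2,3,4,5,6

Derivation:
col 0: top cell = '.' → open
col 1: top cell = '.' → open
col 2: top cell = '.' → open
col 3: top cell = '.' → open
col 4: top cell = '.' → open
col 5: top cell = '.' → open
col 6: top cell = '.' → open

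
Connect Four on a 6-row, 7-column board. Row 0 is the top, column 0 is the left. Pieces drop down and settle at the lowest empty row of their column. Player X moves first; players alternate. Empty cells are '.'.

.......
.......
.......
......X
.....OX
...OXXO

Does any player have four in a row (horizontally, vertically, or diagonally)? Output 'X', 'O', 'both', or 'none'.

none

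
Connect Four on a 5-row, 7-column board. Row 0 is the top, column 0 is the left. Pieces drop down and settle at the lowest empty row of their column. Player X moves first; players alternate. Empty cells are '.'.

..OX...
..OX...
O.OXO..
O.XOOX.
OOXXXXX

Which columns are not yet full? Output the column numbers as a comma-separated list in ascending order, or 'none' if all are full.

col 0: top cell = '.' → open
col 1: top cell = '.' → open
col 2: top cell = 'O' → FULL
col 3: top cell = 'X' → FULL
col 4: top cell = '.' → open
col 5: top cell = '.' → open
col 6: top cell = '.' → open

Answer: 0,1,4,5,6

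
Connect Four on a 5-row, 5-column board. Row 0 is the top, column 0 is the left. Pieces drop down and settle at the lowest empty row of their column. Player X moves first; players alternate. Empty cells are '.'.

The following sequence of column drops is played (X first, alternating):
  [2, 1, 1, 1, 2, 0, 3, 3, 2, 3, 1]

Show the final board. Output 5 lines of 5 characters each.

Move 1: X drops in col 2, lands at row 4
Move 2: O drops in col 1, lands at row 4
Move 3: X drops in col 1, lands at row 3
Move 4: O drops in col 1, lands at row 2
Move 5: X drops in col 2, lands at row 3
Move 6: O drops in col 0, lands at row 4
Move 7: X drops in col 3, lands at row 4
Move 8: O drops in col 3, lands at row 3
Move 9: X drops in col 2, lands at row 2
Move 10: O drops in col 3, lands at row 2
Move 11: X drops in col 1, lands at row 1

Answer: .....
.X...
.OXO.
.XXO.
OOXX.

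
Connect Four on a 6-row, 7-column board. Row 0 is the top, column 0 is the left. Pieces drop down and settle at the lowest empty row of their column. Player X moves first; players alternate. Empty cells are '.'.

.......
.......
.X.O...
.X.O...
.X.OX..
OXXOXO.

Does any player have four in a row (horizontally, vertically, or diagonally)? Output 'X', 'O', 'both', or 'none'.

both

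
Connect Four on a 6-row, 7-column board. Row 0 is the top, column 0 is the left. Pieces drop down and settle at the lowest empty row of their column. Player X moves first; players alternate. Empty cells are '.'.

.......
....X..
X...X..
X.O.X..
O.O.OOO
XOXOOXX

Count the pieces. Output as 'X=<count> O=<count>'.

X=9 O=9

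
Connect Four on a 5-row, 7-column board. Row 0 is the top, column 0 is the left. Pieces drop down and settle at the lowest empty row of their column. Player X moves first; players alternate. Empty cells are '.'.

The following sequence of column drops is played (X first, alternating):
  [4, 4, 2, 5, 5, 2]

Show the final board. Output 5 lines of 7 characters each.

Answer: .......
.......
.......
..O.OX.
..X.XO.

Derivation:
Move 1: X drops in col 4, lands at row 4
Move 2: O drops in col 4, lands at row 3
Move 3: X drops in col 2, lands at row 4
Move 4: O drops in col 5, lands at row 4
Move 5: X drops in col 5, lands at row 3
Move 6: O drops in col 2, lands at row 3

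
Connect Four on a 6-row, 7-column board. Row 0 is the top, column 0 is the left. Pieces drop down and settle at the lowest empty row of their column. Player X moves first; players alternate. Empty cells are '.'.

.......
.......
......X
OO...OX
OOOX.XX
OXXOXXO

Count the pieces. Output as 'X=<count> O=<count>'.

X=9 O=9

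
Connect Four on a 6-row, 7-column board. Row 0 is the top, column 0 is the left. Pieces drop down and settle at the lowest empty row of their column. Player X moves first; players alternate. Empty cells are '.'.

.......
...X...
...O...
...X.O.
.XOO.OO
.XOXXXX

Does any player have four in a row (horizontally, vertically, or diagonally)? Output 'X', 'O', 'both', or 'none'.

X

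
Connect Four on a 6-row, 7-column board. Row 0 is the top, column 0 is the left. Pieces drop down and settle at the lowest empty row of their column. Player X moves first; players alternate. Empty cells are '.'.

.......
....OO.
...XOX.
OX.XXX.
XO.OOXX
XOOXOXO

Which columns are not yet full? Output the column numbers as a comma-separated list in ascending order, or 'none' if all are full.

Answer: 0,1,2,3,4,5,6

Derivation:
col 0: top cell = '.' → open
col 1: top cell = '.' → open
col 2: top cell = '.' → open
col 3: top cell = '.' → open
col 4: top cell = '.' → open
col 5: top cell = '.' → open
col 6: top cell = '.' → open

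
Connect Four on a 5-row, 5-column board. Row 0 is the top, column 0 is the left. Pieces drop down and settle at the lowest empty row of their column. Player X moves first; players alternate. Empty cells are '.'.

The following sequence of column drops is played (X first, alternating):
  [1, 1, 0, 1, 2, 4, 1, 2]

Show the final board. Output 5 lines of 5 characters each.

Answer: .....
.X...
.O...
.OO..
XXX.O

Derivation:
Move 1: X drops in col 1, lands at row 4
Move 2: O drops in col 1, lands at row 3
Move 3: X drops in col 0, lands at row 4
Move 4: O drops in col 1, lands at row 2
Move 5: X drops in col 2, lands at row 4
Move 6: O drops in col 4, lands at row 4
Move 7: X drops in col 1, lands at row 1
Move 8: O drops in col 2, lands at row 3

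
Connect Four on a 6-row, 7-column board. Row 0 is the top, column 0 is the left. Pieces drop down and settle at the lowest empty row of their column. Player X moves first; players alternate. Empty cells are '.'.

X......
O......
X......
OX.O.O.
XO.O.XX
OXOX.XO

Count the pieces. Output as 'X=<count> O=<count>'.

X=9 O=9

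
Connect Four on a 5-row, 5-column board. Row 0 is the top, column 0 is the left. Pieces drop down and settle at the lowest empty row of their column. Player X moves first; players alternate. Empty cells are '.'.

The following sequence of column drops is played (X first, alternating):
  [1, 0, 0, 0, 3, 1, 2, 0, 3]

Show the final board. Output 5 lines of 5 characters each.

Move 1: X drops in col 1, lands at row 4
Move 2: O drops in col 0, lands at row 4
Move 3: X drops in col 0, lands at row 3
Move 4: O drops in col 0, lands at row 2
Move 5: X drops in col 3, lands at row 4
Move 6: O drops in col 1, lands at row 3
Move 7: X drops in col 2, lands at row 4
Move 8: O drops in col 0, lands at row 1
Move 9: X drops in col 3, lands at row 3

Answer: .....
O....
O....
XO.X.
OXXX.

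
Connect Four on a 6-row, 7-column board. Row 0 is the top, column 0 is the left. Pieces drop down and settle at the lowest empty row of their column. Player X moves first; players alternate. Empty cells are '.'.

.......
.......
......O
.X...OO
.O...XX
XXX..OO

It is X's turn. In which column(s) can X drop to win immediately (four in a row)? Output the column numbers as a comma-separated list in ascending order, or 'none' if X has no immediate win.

col 0: drop X → no win
col 1: drop X → no win
col 2: drop X → no win
col 3: drop X → WIN!
col 4: drop X → no win
col 5: drop X → no win
col 6: drop X → no win

Answer: 3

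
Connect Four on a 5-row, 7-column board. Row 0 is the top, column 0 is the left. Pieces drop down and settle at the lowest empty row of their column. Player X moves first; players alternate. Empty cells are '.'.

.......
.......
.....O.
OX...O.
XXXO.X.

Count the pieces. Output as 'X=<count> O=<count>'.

X=5 O=4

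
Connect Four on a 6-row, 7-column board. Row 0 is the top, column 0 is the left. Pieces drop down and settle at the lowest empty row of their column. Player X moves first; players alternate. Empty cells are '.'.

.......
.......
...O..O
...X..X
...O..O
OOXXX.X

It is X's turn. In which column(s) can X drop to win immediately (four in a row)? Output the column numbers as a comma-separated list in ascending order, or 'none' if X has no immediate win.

Answer: 5

Derivation:
col 0: drop X → no win
col 1: drop X → no win
col 2: drop X → no win
col 3: drop X → no win
col 4: drop X → no win
col 5: drop X → WIN!
col 6: drop X → no win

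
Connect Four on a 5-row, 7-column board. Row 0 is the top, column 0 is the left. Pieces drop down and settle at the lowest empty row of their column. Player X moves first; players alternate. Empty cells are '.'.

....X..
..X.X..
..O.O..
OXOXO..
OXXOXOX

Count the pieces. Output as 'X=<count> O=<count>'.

X=9 O=8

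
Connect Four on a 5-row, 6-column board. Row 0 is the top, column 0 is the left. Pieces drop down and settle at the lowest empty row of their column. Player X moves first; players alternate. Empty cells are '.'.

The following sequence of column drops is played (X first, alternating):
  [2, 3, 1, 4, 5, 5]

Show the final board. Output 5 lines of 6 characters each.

Move 1: X drops in col 2, lands at row 4
Move 2: O drops in col 3, lands at row 4
Move 3: X drops in col 1, lands at row 4
Move 4: O drops in col 4, lands at row 4
Move 5: X drops in col 5, lands at row 4
Move 6: O drops in col 5, lands at row 3

Answer: ......
......
......
.....O
.XXOOX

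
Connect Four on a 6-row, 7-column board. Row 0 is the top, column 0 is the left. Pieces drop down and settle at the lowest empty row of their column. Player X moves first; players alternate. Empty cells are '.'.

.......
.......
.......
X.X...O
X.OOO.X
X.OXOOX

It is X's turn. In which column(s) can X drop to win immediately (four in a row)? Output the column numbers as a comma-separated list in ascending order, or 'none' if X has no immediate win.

col 0: drop X → WIN!
col 1: drop X → no win
col 2: drop X → no win
col 3: drop X → no win
col 4: drop X → no win
col 5: drop X → no win
col 6: drop X → no win

Answer: 0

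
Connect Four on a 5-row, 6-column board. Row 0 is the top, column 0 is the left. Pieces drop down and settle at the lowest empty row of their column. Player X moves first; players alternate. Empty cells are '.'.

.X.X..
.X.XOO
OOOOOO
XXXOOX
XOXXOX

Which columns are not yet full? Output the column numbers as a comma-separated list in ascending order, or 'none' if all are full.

col 0: top cell = '.' → open
col 1: top cell = 'X' → FULL
col 2: top cell = '.' → open
col 3: top cell = 'X' → FULL
col 4: top cell = '.' → open
col 5: top cell = '.' → open

Answer: 0,2,4,5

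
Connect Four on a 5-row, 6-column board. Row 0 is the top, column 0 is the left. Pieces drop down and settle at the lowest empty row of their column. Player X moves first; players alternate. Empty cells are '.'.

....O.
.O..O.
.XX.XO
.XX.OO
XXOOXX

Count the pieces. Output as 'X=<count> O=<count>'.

X=9 O=8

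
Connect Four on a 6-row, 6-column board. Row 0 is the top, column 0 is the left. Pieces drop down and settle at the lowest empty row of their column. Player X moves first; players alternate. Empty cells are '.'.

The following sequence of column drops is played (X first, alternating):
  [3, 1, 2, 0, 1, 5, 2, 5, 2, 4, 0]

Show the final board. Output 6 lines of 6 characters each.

Answer: ......
......
......
..X...
XXX..O
OOXXOO

Derivation:
Move 1: X drops in col 3, lands at row 5
Move 2: O drops in col 1, lands at row 5
Move 3: X drops in col 2, lands at row 5
Move 4: O drops in col 0, lands at row 5
Move 5: X drops in col 1, lands at row 4
Move 6: O drops in col 5, lands at row 5
Move 7: X drops in col 2, lands at row 4
Move 8: O drops in col 5, lands at row 4
Move 9: X drops in col 2, lands at row 3
Move 10: O drops in col 4, lands at row 5
Move 11: X drops in col 0, lands at row 4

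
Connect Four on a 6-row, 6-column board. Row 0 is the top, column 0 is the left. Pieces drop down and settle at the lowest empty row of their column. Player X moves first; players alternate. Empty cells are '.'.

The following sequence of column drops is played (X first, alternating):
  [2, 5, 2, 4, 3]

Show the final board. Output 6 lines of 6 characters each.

Move 1: X drops in col 2, lands at row 5
Move 2: O drops in col 5, lands at row 5
Move 3: X drops in col 2, lands at row 4
Move 4: O drops in col 4, lands at row 5
Move 5: X drops in col 3, lands at row 5

Answer: ......
......
......
......
..X...
..XXOO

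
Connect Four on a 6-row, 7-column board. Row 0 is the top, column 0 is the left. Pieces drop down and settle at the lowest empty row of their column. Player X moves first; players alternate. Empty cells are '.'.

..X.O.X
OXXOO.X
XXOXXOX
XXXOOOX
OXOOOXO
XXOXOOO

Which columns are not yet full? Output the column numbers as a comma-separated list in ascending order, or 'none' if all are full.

Answer: 0,1,3,5

Derivation:
col 0: top cell = '.' → open
col 1: top cell = '.' → open
col 2: top cell = 'X' → FULL
col 3: top cell = '.' → open
col 4: top cell = 'O' → FULL
col 5: top cell = '.' → open
col 6: top cell = 'X' → FULL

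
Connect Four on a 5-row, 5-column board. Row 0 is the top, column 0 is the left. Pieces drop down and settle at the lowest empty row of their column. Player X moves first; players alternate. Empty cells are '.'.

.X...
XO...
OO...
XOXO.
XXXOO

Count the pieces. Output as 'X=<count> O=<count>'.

X=7 O=7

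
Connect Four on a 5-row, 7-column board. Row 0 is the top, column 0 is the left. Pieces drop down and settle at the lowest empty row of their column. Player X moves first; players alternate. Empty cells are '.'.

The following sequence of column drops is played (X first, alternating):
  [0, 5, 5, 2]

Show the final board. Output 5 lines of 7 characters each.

Answer: .......
.......
.......
.....X.
X.O..O.

Derivation:
Move 1: X drops in col 0, lands at row 4
Move 2: O drops in col 5, lands at row 4
Move 3: X drops in col 5, lands at row 3
Move 4: O drops in col 2, lands at row 4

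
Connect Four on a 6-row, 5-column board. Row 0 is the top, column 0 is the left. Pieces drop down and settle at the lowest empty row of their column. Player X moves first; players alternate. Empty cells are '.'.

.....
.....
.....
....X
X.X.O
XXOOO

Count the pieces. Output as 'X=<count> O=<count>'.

X=5 O=4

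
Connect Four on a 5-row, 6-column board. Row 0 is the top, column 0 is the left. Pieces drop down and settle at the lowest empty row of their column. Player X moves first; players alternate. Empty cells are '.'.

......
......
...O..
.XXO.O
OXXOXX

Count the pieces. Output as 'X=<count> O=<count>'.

X=6 O=5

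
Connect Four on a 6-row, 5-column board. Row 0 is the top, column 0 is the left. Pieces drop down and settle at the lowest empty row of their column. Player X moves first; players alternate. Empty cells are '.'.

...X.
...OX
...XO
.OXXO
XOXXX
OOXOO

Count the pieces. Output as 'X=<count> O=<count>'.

X=10 O=9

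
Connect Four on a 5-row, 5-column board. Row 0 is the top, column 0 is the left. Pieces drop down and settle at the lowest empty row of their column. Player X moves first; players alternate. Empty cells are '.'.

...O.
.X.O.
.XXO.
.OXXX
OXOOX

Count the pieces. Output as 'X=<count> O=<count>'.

X=8 O=7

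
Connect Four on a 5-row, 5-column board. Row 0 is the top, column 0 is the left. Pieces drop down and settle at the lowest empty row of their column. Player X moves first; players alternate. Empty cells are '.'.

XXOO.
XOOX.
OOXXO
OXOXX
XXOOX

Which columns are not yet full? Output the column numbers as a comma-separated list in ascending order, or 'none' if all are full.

col 0: top cell = 'X' → FULL
col 1: top cell = 'X' → FULL
col 2: top cell = 'O' → FULL
col 3: top cell = 'O' → FULL
col 4: top cell = '.' → open

Answer: 4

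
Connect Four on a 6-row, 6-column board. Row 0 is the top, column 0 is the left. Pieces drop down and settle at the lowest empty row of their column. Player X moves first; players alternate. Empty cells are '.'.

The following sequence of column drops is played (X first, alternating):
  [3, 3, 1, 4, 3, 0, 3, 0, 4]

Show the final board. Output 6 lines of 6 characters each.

Answer: ......
......
...X..
...X..
O..OX.
OX.XO.

Derivation:
Move 1: X drops in col 3, lands at row 5
Move 2: O drops in col 3, lands at row 4
Move 3: X drops in col 1, lands at row 5
Move 4: O drops in col 4, lands at row 5
Move 5: X drops in col 3, lands at row 3
Move 6: O drops in col 0, lands at row 5
Move 7: X drops in col 3, lands at row 2
Move 8: O drops in col 0, lands at row 4
Move 9: X drops in col 4, lands at row 4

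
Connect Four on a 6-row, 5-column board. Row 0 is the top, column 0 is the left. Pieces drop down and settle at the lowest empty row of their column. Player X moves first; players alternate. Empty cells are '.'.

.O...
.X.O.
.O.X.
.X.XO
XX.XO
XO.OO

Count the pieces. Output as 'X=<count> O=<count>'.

X=8 O=8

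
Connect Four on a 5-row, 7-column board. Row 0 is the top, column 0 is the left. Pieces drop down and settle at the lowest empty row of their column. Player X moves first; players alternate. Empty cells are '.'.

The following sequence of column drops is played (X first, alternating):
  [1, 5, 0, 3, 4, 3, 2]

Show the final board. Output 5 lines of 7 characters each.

Move 1: X drops in col 1, lands at row 4
Move 2: O drops in col 5, lands at row 4
Move 3: X drops in col 0, lands at row 4
Move 4: O drops in col 3, lands at row 4
Move 5: X drops in col 4, lands at row 4
Move 6: O drops in col 3, lands at row 3
Move 7: X drops in col 2, lands at row 4

Answer: .......
.......
.......
...O...
XXXOXO.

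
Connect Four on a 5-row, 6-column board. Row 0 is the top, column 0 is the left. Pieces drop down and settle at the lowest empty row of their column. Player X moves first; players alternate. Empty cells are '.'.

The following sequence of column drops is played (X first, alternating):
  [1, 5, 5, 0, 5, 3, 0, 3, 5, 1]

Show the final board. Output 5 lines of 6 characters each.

Move 1: X drops in col 1, lands at row 4
Move 2: O drops in col 5, lands at row 4
Move 3: X drops in col 5, lands at row 3
Move 4: O drops in col 0, lands at row 4
Move 5: X drops in col 5, lands at row 2
Move 6: O drops in col 3, lands at row 4
Move 7: X drops in col 0, lands at row 3
Move 8: O drops in col 3, lands at row 3
Move 9: X drops in col 5, lands at row 1
Move 10: O drops in col 1, lands at row 3

Answer: ......
.....X
.....X
XO.O.X
OX.O.O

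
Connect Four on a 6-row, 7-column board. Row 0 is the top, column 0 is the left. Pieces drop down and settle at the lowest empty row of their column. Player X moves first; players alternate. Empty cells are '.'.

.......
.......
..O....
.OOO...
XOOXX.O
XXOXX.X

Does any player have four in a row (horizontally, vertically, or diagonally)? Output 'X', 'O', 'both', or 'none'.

O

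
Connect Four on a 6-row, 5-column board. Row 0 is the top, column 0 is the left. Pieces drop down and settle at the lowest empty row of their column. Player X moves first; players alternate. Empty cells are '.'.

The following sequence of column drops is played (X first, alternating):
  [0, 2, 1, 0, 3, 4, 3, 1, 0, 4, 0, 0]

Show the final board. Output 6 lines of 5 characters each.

Move 1: X drops in col 0, lands at row 5
Move 2: O drops in col 2, lands at row 5
Move 3: X drops in col 1, lands at row 5
Move 4: O drops in col 0, lands at row 4
Move 5: X drops in col 3, lands at row 5
Move 6: O drops in col 4, lands at row 5
Move 7: X drops in col 3, lands at row 4
Move 8: O drops in col 1, lands at row 4
Move 9: X drops in col 0, lands at row 3
Move 10: O drops in col 4, lands at row 4
Move 11: X drops in col 0, lands at row 2
Move 12: O drops in col 0, lands at row 1

Answer: .....
O....
X....
X....
OO.XO
XXOXO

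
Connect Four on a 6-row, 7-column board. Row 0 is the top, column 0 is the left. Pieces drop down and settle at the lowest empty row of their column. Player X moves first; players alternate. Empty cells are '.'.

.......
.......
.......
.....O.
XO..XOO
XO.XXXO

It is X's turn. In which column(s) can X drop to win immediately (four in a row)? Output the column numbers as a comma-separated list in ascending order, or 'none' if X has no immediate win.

Answer: 2

Derivation:
col 0: drop X → no win
col 1: drop X → no win
col 2: drop X → WIN!
col 3: drop X → no win
col 4: drop X → no win
col 5: drop X → no win
col 6: drop X → no win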